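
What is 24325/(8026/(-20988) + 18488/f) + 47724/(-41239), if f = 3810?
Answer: 6683183590157682/1228396691423 ≈ 5440.6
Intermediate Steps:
24325/(8026/(-20988) + 18488/f) + 47724/(-41239) = 24325/(8026/(-20988) + 18488/3810) + 47724/(-41239) = 24325/(8026*(-1/20988) + 18488*(1/3810)) + 47724*(-1/41239) = 24325/(-4013/10494 + 9244/1905) - 47724/41239 = 24325/(29787257/6663690) - 47724/41239 = 24325*(6663690/29787257) - 47724/41239 = 162094259250/29787257 - 47724/41239 = 6683183590157682/1228396691423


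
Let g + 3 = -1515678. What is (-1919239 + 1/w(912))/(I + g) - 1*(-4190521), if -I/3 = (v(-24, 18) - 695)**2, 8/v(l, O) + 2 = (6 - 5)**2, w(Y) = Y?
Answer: 11458800796628783/2734456896 ≈ 4.1905e+6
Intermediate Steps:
v(l, O) = -8 (v(l, O) = 8/(-2 + (6 - 5)**2) = 8/(-2 + 1**2) = 8/(-2 + 1) = 8/(-1) = 8*(-1) = -8)
g = -1515681 (g = -3 - 1515678 = -1515681)
I = -1482627 (I = -3*(-8 - 695)**2 = -3*(-703)**2 = -3*494209 = -1482627)
(-1919239 + 1/w(912))/(I + g) - 1*(-4190521) = (-1919239 + 1/912)/(-1482627 - 1515681) - 1*(-4190521) = (-1919239 + 1/912)/(-2998308) + 4190521 = -1750345967/912*(-1/2998308) + 4190521 = 1750345967/2734456896 + 4190521 = 11458800796628783/2734456896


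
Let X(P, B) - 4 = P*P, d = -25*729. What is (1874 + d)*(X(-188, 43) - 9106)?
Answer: -429082942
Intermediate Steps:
d = -18225
X(P, B) = 4 + P² (X(P, B) = 4 + P*P = 4 + P²)
(1874 + d)*(X(-188, 43) - 9106) = (1874 - 18225)*((4 + (-188)²) - 9106) = -16351*((4 + 35344) - 9106) = -16351*(35348 - 9106) = -16351*26242 = -429082942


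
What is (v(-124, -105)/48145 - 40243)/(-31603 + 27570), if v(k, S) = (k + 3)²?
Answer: 1937484594/194168785 ≈ 9.9783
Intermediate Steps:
v(k, S) = (3 + k)²
(v(-124, -105)/48145 - 40243)/(-31603 + 27570) = ((3 - 124)²/48145 - 40243)/(-31603 + 27570) = ((-121)²*(1/48145) - 40243)/(-4033) = (14641*(1/48145) - 40243)*(-1/4033) = (14641/48145 - 40243)*(-1/4033) = -1937484594/48145*(-1/4033) = 1937484594/194168785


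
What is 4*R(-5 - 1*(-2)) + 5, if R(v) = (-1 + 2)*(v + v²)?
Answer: 29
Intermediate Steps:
R(v) = v + v² (R(v) = 1*(v + v²) = v + v²)
4*R(-5 - 1*(-2)) + 5 = 4*((-5 - 1*(-2))*(1 + (-5 - 1*(-2)))) + 5 = 4*((-5 + 2)*(1 + (-5 + 2))) + 5 = 4*(-3*(1 - 3)) + 5 = 4*(-3*(-2)) + 5 = 4*6 + 5 = 24 + 5 = 29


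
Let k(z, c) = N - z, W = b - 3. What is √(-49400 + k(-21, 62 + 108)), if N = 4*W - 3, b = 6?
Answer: I*√49370 ≈ 222.19*I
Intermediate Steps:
W = 3 (W = 6 - 3 = 3)
N = 9 (N = 4*3 - 3 = 12 - 3 = 9)
k(z, c) = 9 - z
√(-49400 + k(-21, 62 + 108)) = √(-49400 + (9 - 1*(-21))) = √(-49400 + (9 + 21)) = √(-49400 + 30) = √(-49370) = I*√49370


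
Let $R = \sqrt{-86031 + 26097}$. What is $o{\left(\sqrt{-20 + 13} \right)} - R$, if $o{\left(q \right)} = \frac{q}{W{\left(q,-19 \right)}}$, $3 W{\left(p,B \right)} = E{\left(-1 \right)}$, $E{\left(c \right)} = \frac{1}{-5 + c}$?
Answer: $i \left(- \sqrt{59934} - 18 \sqrt{7}\right) \approx - 292.44 i$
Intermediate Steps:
$W{\left(p,B \right)} = - \frac{1}{18}$ ($W{\left(p,B \right)} = \frac{1}{3 \left(-5 - 1\right)} = \frac{1}{3 \left(-6\right)} = \frac{1}{3} \left(- \frac{1}{6}\right) = - \frac{1}{18}$)
$R = i \sqrt{59934}$ ($R = \sqrt{-59934} = i \sqrt{59934} \approx 244.81 i$)
$o{\left(q \right)} = - 18 q$ ($o{\left(q \right)} = \frac{q}{- \frac{1}{18}} = q \left(-18\right) = - 18 q$)
$o{\left(\sqrt{-20 + 13} \right)} - R = - 18 \sqrt{-20 + 13} - i \sqrt{59934} = - 18 \sqrt{-7} - i \sqrt{59934} = - 18 i \sqrt{7} - i \sqrt{59934} = - i \sqrt{59934} - 18 i \sqrt{7}$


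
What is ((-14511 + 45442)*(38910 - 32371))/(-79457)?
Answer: -202257809/79457 ≈ -2545.5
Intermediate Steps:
((-14511 + 45442)*(38910 - 32371))/(-79457) = (30931*6539)*(-1/79457) = 202257809*(-1/79457) = -202257809/79457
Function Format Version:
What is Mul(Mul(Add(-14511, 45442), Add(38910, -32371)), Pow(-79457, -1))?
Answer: Rational(-202257809, 79457) ≈ -2545.5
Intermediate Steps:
Mul(Mul(Add(-14511, 45442), Add(38910, -32371)), Pow(-79457, -1)) = Mul(Mul(30931, 6539), Rational(-1, 79457)) = Mul(202257809, Rational(-1, 79457)) = Rational(-202257809, 79457)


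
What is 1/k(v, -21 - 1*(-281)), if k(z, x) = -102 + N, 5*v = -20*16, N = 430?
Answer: 1/328 ≈ 0.0030488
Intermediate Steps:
v = -64 (v = (-20*16)/5 = (⅕)*(-320) = -64)
k(z, x) = 328 (k(z, x) = -102 + 430 = 328)
1/k(v, -21 - 1*(-281)) = 1/328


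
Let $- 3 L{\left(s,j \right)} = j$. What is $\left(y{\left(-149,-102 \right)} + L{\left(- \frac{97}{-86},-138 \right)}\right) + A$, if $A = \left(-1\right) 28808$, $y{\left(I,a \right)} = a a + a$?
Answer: $-18460$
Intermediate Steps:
$L{\left(s,j \right)} = - \frac{j}{3}$
$y{\left(I,a \right)} = a + a^{2}$ ($y{\left(I,a \right)} = a^{2} + a = a + a^{2}$)
$A = -28808$
$\left(y{\left(-149,-102 \right)} + L{\left(- \frac{97}{-86},-138 \right)}\right) + A = \left(- 102 \left(1 - 102\right) - -46\right) - 28808 = \left(\left(-102\right) \left(-101\right) + 46\right) - 28808 = \left(10302 + 46\right) - 28808 = 10348 - 28808 = -18460$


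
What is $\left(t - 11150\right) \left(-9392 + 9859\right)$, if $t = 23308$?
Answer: $5677786$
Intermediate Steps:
$\left(t - 11150\right) \left(-9392 + 9859\right) = \left(23308 - 11150\right) \left(-9392 + 9859\right) = 12158 \cdot 467 = 5677786$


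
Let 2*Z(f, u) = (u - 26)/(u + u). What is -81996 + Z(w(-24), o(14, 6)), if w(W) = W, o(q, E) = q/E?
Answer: -2295959/28 ≈ -81999.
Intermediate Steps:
Z(f, u) = (-26 + u)/(4*u) (Z(f, u) = ((u - 26)/(u + u))/2 = ((-26 + u)/((2*u)))/2 = ((-26 + u)*(1/(2*u)))/2 = ((-26 + u)/(2*u))/2 = (-26 + u)/(4*u))
-81996 + Z(w(-24), o(14, 6)) = -81996 + (-26 + 14/6)/(4*((14/6))) = -81996 + (-26 + 14*(1/6))/(4*((14*(1/6)))) = -81996 + (-26 + 7/3)/(4*(7/3)) = -81996 + (1/4)*(3/7)*(-71/3) = -81996 - 71/28 = -2295959/28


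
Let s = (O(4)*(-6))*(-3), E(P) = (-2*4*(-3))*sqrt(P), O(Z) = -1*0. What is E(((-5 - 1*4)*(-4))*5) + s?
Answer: 144*sqrt(5) ≈ 321.99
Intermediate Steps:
O(Z) = 0
E(P) = 24*sqrt(P) (E(P) = (-8*(-3))*sqrt(P) = 24*sqrt(P))
s = 0 (s = (0*(-6))*(-3) = 0*(-3) = 0)
E(((-5 - 1*4)*(-4))*5) + s = 24*sqrt(((-5 - 1*4)*(-4))*5) + 0 = 24*sqrt(((-5 - 4)*(-4))*5) + 0 = 24*sqrt(-9*(-4)*5) + 0 = 24*sqrt(36*5) + 0 = 24*sqrt(180) + 0 = 24*(6*sqrt(5)) + 0 = 144*sqrt(5) + 0 = 144*sqrt(5)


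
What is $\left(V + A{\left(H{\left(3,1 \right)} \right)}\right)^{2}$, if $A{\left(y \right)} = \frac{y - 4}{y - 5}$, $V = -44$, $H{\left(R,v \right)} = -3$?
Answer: $\frac{119025}{64} \approx 1859.8$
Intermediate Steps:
$A{\left(y \right)} = \frac{-4 + y}{-5 + y}$
$\left(V + A{\left(H{\left(3,1 \right)} \right)}\right)^{2} = \left(-44 + \frac{-4 - 3}{-5 - 3}\right)^{2} = \left(-44 + \frac{1}{-8} \left(-7\right)\right)^{2} = \left(-44 - - \frac{7}{8}\right)^{2} = \left(-44 + \frac{7}{8}\right)^{2} = \left(- \frac{345}{8}\right)^{2} = \frac{119025}{64}$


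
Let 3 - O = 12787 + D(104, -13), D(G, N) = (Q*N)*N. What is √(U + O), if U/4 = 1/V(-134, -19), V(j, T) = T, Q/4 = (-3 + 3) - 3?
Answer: 4*I*√242687/19 ≈ 103.71*I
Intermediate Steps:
Q = -12 (Q = 4*((-3 + 3) - 3) = 4*(0 - 3) = 4*(-3) = -12)
D(G, N) = -12*N² (D(G, N) = (-12*N)*N = -12*N²)
U = -4/19 (U = 4/(-19) = 4*(-1/19) = -4/19 ≈ -0.21053)
O = -10756 (O = 3 - (12787 - 12*(-13)²) = 3 - (12787 - 12*169) = 3 - (12787 - 2028) = 3 - 1*10759 = 3 - 10759 = -10756)
√(U + O) = √(-4/19 - 10756) = √(-204368/19) = 4*I*√242687/19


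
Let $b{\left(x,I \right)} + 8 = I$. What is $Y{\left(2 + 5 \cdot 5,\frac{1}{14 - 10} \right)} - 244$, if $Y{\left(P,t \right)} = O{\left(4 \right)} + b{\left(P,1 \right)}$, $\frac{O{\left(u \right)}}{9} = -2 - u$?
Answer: $-305$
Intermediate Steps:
$b{\left(x,I \right)} = -8 + I$
$O{\left(u \right)} = -18 - 9 u$ ($O{\left(u \right)} = 9 \left(-2 - u\right) = -18 - 9 u$)
$Y{\left(P,t \right)} = -61$ ($Y{\left(P,t \right)} = \left(-18 - 36\right) + \left(-8 + 1\right) = \left(-18 - 36\right) - 7 = -54 - 7 = -61$)
$Y{\left(2 + 5 \cdot 5,\frac{1}{14 - 10} \right)} - 244 = -61 - 244 = -305$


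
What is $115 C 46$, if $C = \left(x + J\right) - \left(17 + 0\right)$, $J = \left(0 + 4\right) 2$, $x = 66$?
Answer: $301530$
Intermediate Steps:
$J = 8$ ($J = 4 \cdot 2 = 8$)
$C = 57$ ($C = \left(66 + 8\right) - \left(17 + 0\right) = 74 - 17 = 57$)
$115 C 46 = 115 \cdot 57 \cdot 46 = 6555 \cdot 46 = 301530$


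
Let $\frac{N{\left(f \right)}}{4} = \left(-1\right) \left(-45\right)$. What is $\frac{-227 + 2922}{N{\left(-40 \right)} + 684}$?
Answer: $\frac{2695}{864} \approx 3.1192$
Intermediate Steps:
$N{\left(f \right)} = 180$ ($N{\left(f \right)} = 4 \left(\left(-1\right) \left(-45\right)\right) = 4 \cdot 45 = 180$)
$\frac{-227 + 2922}{N{\left(-40 \right)} + 684} = \frac{-227 + 2922}{180 + 684} = \frac{2695}{864}$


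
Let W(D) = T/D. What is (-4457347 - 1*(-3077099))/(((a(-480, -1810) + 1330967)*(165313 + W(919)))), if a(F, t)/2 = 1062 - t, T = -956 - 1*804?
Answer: -1268447912/203074320782657 ≈ -6.2462e-6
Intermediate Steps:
T = -1760 (T = -956 - 804 = -1760)
a(F, t) = 2124 - 2*t (a(F, t) = 2*(1062 - t) = 2124 - 2*t)
W(D) = -1760/D
(-4457347 - 1*(-3077099))/(((a(-480, -1810) + 1330967)*(165313 + W(919)))) = (-4457347 - 1*(-3077099))/((((2124 - 2*(-1810)) + 1330967)*(165313 - 1760/919))) = (-4457347 + 3077099)/((((2124 + 3620) + 1330967)*(165313 - 1760*1/919))) = -1380248*1/((5744 + 1330967)*(165313 - 1760/919)) = -1380248/(1336711*(151920887/919)) = -1380248/203074320782657/919 = -1380248*919/203074320782657 = -1268447912/203074320782657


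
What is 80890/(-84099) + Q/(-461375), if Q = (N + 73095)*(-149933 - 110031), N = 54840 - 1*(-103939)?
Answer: 5069357262761314/38801176125 ≈ 1.3065e+5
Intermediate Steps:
N = 158779 (N = 54840 + 103939 = 158779)
Q = -60278892536 (Q = (158779 + 73095)*(-149933 - 110031) = 231874*(-259964) = -60278892536)
80890/(-84099) + Q/(-461375) = 80890/(-84099) - 60278892536/(-461375) = 80890*(-1/84099) - 60278892536*(-1/461375) = -80890/84099 + 60278892536/461375 = 5069357262761314/38801176125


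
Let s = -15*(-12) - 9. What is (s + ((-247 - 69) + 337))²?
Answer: 36864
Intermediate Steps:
s = 171 (s = 180 - 9 = 171)
(s + ((-247 - 69) + 337))² = (171 + ((-247 - 69) + 337))² = (171 + (-316 + 337))² = (171 + 21)² = 192² = 36864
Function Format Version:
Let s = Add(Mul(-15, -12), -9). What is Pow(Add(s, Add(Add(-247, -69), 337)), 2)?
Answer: 36864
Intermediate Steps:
s = 171 (s = Add(180, -9) = 171)
Pow(Add(s, Add(Add(-247, -69), 337)), 2) = Pow(Add(171, Add(Add(-247, -69), 337)), 2) = Pow(Add(171, Add(-316, 337)), 2) = Pow(Add(171, 21), 2) = Pow(192, 2) = 36864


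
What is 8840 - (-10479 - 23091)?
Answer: 42410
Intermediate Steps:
8840 - (-10479 - 23091) = 8840 - 1*(-33570) = 8840 + 33570 = 42410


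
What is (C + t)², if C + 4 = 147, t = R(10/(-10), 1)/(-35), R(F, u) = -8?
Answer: 25130169/1225 ≈ 20514.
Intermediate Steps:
t = 8/35 (t = -8/(-35) = -8*(-1/35) = 8/35 ≈ 0.22857)
C = 143 (C = -4 + 147 = 143)
(C + t)² = (143 + 8/35)² = (5013/35)² = 25130169/1225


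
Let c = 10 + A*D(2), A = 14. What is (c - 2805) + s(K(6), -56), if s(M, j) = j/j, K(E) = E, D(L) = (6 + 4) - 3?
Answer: -2696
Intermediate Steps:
D(L) = 7 (D(L) = 10 - 3 = 7)
c = 108 (c = 10 + 14*7 = 10 + 98 = 108)
s(M, j) = 1
(c - 2805) + s(K(6), -56) = (108 - 2805) + 1 = -2697 + 1 = -2696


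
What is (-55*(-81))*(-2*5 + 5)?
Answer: -22275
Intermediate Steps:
(-55*(-81))*(-2*5 + 5) = 4455*(-10 + 5) = 4455*(-5) = -22275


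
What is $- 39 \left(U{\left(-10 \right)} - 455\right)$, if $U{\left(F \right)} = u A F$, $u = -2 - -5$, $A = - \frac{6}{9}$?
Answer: $16965$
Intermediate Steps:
$A = - \frac{2}{3}$ ($A = \left(-6\right) \frac{1}{9} = - \frac{2}{3} \approx -0.66667$)
$u = 3$ ($u = -2 + 5 = 3$)
$U{\left(F \right)} = - 2 F$ ($U{\left(F \right)} = 3 \left(- \frac{2 F}{3}\right) = - 2 F$)
$- 39 \left(U{\left(-10 \right)} - 455\right) = - 39 \left(\left(-2\right) \left(-10\right) - 455\right) = - 39 \left(20 - 455\right) = \left(-39\right) \left(-435\right) = 16965$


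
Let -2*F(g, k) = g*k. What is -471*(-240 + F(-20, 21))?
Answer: 14130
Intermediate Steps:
F(g, k) = -g*k/2
-471*(-240 + F(-20, 21)) = -471*(-240 - 1/2*(-20)*21) = -471*(-240 + 210) = -471*(-30) = 14130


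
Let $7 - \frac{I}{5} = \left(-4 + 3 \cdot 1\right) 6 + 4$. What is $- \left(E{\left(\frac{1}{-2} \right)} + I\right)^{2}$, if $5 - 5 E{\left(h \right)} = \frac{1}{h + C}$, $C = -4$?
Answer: $- \frac{4293184}{2025} \approx -2120.1$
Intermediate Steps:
$E{\left(h \right)} = 1 - \frac{1}{5 \left(-4 + h\right)}$ ($E{\left(h \right)} = 1 - \frac{1}{5 \left(h - 4\right)} = 1 - \frac{1}{5 \left(-4 + h\right)}$)
$I = 45$ ($I = 35 - 5 \left(\left(-4 + 3 \cdot 1\right) 6 + 4\right) = 35 - 5 \left(\left(-4 + 3\right) 6 + 4\right) = 35 - 5 \left(\left(-1\right) 6 + 4\right) = 35 - 5 \left(-6 + 4\right) = 35 - -10 = 35 + 10 = 45$)
$- \left(E{\left(\frac{1}{-2} \right)} + I\right)^{2} = - \left(\frac{- \frac{21}{5} + \frac{1}{-2}}{-4 + \frac{1}{-2}} + 45\right)^{2} = - \left(\frac{- \frac{21}{5} - \frac{1}{2}}{-4 - \frac{1}{2}} + 45\right)^{2} = - \left(\frac{1}{- \frac{9}{2}} \left(- \frac{47}{10}\right) + 45\right)^{2} = - \left(\left(- \frac{2}{9}\right) \left(- \frac{47}{10}\right) + 45\right)^{2} = - \left(\frac{47}{45} + 45\right)^{2} = - \left(\frac{2072}{45}\right)^{2} = \left(-1\right) \frac{4293184}{2025} = - \frac{4293184}{2025}$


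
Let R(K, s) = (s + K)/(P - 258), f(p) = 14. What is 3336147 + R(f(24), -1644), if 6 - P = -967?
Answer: 477068695/143 ≈ 3.3361e+6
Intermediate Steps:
P = 973 (P = 6 - 1*(-967) = 6 + 967 = 973)
R(K, s) = K/715 + s/715 (R(K, s) = (s + K)/(973 - 258) = (K + s)/715 = (K + s)*(1/715) = K/715 + s/715)
3336147 + R(f(24), -1644) = 3336147 + ((1/715)*14 + (1/715)*(-1644)) = 3336147 + (14/715 - 1644/715) = 3336147 - 326/143 = 477068695/143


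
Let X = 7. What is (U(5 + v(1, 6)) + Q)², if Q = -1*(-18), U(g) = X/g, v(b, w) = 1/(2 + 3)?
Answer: 253009/676 ≈ 374.27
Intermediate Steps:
v(b, w) = ⅕ (v(b, w) = 1/5 = ⅕)
U(g) = 7/g
Q = 18
(U(5 + v(1, 6)) + Q)² = (7/(5 + ⅕) + 18)² = (7/(26/5) + 18)² = (7*(5/26) + 18)² = (35/26 + 18)² = (503/26)² = 253009/676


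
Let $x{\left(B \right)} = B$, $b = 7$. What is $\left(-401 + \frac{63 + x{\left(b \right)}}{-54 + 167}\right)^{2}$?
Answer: $\frac{2046929049}{12769} \approx 1.603 \cdot 10^{5}$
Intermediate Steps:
$\left(-401 + \frac{63 + x{\left(b \right)}}{-54 + 167}\right)^{2} = \left(-401 + \frac{63 + 7}{-54 + 167}\right)^{2} = \left(-401 + \frac{70}{113}\right)^{2} = \left(- \frac{45243}{113}\right)^{2} = \frac{2046929049}{12769}$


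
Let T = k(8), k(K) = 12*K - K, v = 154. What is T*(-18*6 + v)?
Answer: 4048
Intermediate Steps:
k(K) = 11*K
T = 88 (T = 11*8 = 88)
T*(-18*6 + v) = 88*(-18*6 + 154) = 88*(-108 + 154) = 88*46 = 4048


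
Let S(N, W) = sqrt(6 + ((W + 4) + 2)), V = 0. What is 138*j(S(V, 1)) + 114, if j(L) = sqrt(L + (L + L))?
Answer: 114 + 138*sqrt(3)*13**(1/4) ≈ 567.86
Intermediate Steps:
S(N, W) = sqrt(12 + W) (S(N, W) = sqrt(6 + ((4 + W) + 2)) = sqrt(6 + (6 + W)) = sqrt(12 + W))
j(L) = sqrt(3)*sqrt(L) (j(L) = sqrt(L + 2*L) = sqrt(3*L) = sqrt(3)*sqrt(L))
138*j(S(V, 1)) + 114 = 138*(sqrt(3)*sqrt(sqrt(12 + 1))) + 114 = 138*(sqrt(3)*sqrt(sqrt(13))) + 114 = 138*(sqrt(3)*13**(1/4)) + 114 = 138*sqrt(3)*13**(1/4) + 114 = 114 + 138*sqrt(3)*13**(1/4)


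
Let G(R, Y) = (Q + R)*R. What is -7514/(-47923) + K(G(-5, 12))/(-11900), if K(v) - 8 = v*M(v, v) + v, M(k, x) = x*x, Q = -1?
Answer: -35480161/16773050 ≈ -2.1153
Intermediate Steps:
M(k, x) = x²
G(R, Y) = R*(-1 + R) (G(R, Y) = (-1 + R)*R = R*(-1 + R))
K(v) = 8 + v + v³ (K(v) = 8 + (v*v² + v) = 8 + (v³ + v) = 8 + (v + v³) = 8 + v + v³)
-7514/(-47923) + K(G(-5, 12))/(-11900) = -7514/(-47923) + (8 - 5*(-1 - 5) + (-5*(-1 - 5))³)/(-11900) = -7514*(-1/47923) + (8 - 5*(-6) + (-5*(-6))³)*(-1/11900) = 442/2819 + (8 + 30 + 30³)*(-1/11900) = 442/2819 + (8 + 30 + 27000)*(-1/11900) = 442/2819 + 27038*(-1/11900) = 442/2819 - 13519/5950 = -35480161/16773050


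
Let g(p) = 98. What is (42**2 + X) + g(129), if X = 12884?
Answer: 14746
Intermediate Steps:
(42**2 + X) + g(129) = (42**2 + 12884) + 98 = (1764 + 12884) + 98 = 14648 + 98 = 14746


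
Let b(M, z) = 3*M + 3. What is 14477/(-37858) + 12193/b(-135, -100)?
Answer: -116855587/3804729 ≈ -30.713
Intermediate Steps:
b(M, z) = 3 + 3*M
14477/(-37858) + 12193/b(-135, -100) = 14477/(-37858) + 12193/(3 + 3*(-135)) = 14477*(-1/37858) + 12193/(3 - 405) = -14477/37858 + 12193/(-402) = -14477/37858 + 12193*(-1/402) = -14477/37858 - 12193/402 = -116855587/3804729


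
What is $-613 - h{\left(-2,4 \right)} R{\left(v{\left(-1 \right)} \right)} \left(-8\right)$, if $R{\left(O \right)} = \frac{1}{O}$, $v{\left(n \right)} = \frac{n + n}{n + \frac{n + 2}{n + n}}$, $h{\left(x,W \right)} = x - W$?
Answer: $-649$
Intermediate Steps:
$v{\left(n \right)} = \frac{2 n}{n + \frac{2 + n}{2 n}}$
$-613 - h{\left(-2,4 \right)} R{\left(v{\left(-1 \right)} \right)} \left(-8\right) = -613 - \frac{-2 - 4}{4 \left(-1\right)^{2} \frac{1}{2 - 1 + 2 \left(-1\right)^{2}}} \left(-8\right) = -613 - \frac{-2 - 4}{4 \cdot 1 \frac{1}{2 - 1 + 2 \cdot 1}} \left(-8\right) = -613 - - \frac{6}{4 \cdot 1 \frac{1}{2 - 1 + 2}} \left(-8\right) = -613 - - \frac{6}{4 \cdot 1 \cdot \frac{1}{3}} \left(-8\right) = -613 - - \frac{6}{\frac{4}{3}} \left(-8\right) = -613 - \left(-6\right) \frac{3}{4} \left(-8\right) = -613 - \left(- \frac{9}{2}\right) \left(-8\right) = -613 - 36 = -649$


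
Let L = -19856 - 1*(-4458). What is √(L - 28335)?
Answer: I*√43733 ≈ 209.12*I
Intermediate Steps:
L = -15398 (L = -19856 + 4458 = -15398)
√(L - 28335) = √(-15398 - 28335) = √(-43733) = I*√43733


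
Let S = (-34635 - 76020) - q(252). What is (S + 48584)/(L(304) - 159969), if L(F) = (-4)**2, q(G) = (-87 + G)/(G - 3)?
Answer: 5151948/13276099 ≈ 0.38806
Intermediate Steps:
q(G) = (-87 + G)/(-3 + G)
S = -9184420/83 (S = (-34635 - 76020) - (-87 + 252)/(-3 + 252) = -110655 - 165/249 = -110655 - 1*55/83 = -110655 - 55/83 = -9184420/83 ≈ -1.1066e+5)
L(F) = 16
(S + 48584)/(L(304) - 159969) = (-9184420/83 + 48584)/(16 - 159969) = -5151948/83/(-159953) = -5151948/83*(-1/159953) = 5151948/13276099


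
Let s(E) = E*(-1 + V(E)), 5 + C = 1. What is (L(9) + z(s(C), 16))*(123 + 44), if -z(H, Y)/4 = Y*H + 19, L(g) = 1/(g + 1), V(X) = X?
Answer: -2264353/10 ≈ -2.2644e+5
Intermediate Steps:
C = -4 (C = -5 + 1 = -4)
L(g) = 1/(1 + g)
s(E) = E*(-1 + E)
z(H, Y) = -76 - 4*H*Y (z(H, Y) = -4*(Y*H + 19) = -4*(H*Y + 19) = -4*(19 + H*Y) = -76 - 4*H*Y)
(L(9) + z(s(C), 16))*(123 + 44) = (1/(1 + 9) + (-76 - 4*(-4*(-1 - 4))*16))*(123 + 44) = (1/10 + (-76 - 4*(-4*(-5))*16))*167 = (⅒ + (-76 - 4*20*16))*167 = (⅒ + (-76 - 1280))*167 = (⅒ - 1356)*167 = -13559/10*167 = -2264353/10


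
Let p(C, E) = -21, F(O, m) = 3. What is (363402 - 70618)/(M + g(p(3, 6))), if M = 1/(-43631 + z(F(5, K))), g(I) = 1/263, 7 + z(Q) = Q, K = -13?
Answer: 839997661980/10843 ≈ 7.7469e+7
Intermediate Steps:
z(Q) = -7 + Q
g(I) = 1/263
M = -1/43635 (M = 1/(-43631 + (-7 + 3)) = 1/(-43631 - 4) = 1/(-43635) = -1/43635 ≈ -2.2917e-5)
(363402 - 70618)/(M + g(p(3, 6))) = (363402 - 70618)/(-1/43635 + 1/263) = 292784/(43372/11476005) = 292784*(11476005/43372) = 839997661980/10843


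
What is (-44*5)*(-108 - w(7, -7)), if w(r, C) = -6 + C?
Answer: 20900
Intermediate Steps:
(-44*5)*(-108 - w(7, -7)) = (-44*5)*(-108 - (-6 - 7)) = -220*(-108 - 1*(-13)) = -220*(-108 + 13) = -220*(-95) = 20900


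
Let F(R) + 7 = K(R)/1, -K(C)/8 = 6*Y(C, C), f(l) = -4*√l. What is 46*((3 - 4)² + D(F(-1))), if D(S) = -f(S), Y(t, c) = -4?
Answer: 46 + 184*√185 ≈ 2548.7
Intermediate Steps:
K(C) = 192 (K(C) = -48*(-4) = -8*(-24) = 192)
F(R) = 185 (F(R) = -7 + 192/1 = -7 + 192*1 = -7 + 192 = 185)
D(S) = 4*√S (D(S) = -(-4)*√S = 4*√S)
46*((3 - 4)² + D(F(-1))) = 46*((3 - 4)² + 4*√185) = 46*((-1)² + 4*√185) = 46*(1 + 4*√185) = 46 + 184*√185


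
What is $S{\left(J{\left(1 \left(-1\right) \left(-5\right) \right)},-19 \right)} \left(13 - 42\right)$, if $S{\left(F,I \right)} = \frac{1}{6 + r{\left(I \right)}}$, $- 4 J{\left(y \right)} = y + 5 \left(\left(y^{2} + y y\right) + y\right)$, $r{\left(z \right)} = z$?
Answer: $\frac{29}{13} \approx 2.2308$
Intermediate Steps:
$J{\left(y \right)} = - \frac{5 y^{2}}{2} - \frac{3 y}{2}$ ($J{\left(y \right)} = - \frac{y + 5 \left(\left(y^{2} + y y\right) + y\right)}{4} = - \frac{y + 5 \left(\left(y^{2} + y^{2}\right) + y\right)}{4} = - \frac{y + 5 \left(2 y^{2} + y\right)}{4} = - \frac{y + 5 \left(y + 2 y^{2}\right)}{4} = - \frac{y + \left(5 y + 10 y^{2}\right)}{4} = - \frac{6 y + 10 y^{2}}{4} = - \frac{5 y^{2}}{2} - \frac{3 y}{2}$)
$S{\left(F,I \right)} = \frac{1}{6 + I}$
$S{\left(J{\left(1 \left(-1\right) \left(-5\right) \right)},-19 \right)} \left(13 - 42\right) = \frac{13 - 42}{6 - 19} = \frac{13 - 42}{-13} = \left(- \frac{1}{13}\right) \left(-29\right) = \frac{29}{13}$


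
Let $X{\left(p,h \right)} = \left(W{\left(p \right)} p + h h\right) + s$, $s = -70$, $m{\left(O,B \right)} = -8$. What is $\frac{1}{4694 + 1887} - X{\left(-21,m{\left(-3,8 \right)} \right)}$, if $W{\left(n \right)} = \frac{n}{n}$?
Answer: $\frac{177688}{6581} \approx 27.0$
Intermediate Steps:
$W{\left(n \right)} = 1$
$X{\left(p,h \right)} = -70 + p + h^{2}$ ($X{\left(p,h \right)} = \left(1 p + h h\right) - 70 = \left(p + h^{2}\right) - 70 = -70 + p + h^{2}$)
$\frac{1}{4694 + 1887} - X{\left(-21,m{\left(-3,8 \right)} \right)} = \frac{1}{4694 + 1887} - \left(-70 - 21 + \left(-8\right)^{2}\right) = \frac{1}{6581} - \left(-70 - 21 + 64\right) = \frac{1}{6581} - -27 = \frac{1}{6581} + 27 = \frac{177688}{6581}$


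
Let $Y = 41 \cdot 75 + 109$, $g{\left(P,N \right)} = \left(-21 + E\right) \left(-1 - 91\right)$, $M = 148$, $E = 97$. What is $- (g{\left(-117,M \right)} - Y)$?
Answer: $10176$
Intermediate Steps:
$g{\left(P,N \right)} = -6992$ ($g{\left(P,N \right)} = \left(-21 + 97\right) \left(-1 - 91\right) = 76 \left(-92\right) = -6992$)
$Y = 3184$ ($Y = 3075 + 109 = 3184$)
$- (g{\left(-117,M \right)} - Y) = - (-6992 - 3184) = \left(-1\right) \left(-10176\right) = 10176$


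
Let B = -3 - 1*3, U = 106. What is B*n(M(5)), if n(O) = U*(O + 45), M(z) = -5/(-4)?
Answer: -29415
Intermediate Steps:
M(z) = 5/4 (M(z) = -5*(-1/4) = 5/4)
n(O) = 4770 + 106*O (n(O) = 106*(O + 45) = 106*(45 + O) = 4770 + 106*O)
B = -6 (B = -3 - 3 = -6)
B*n(M(5)) = -6*(4770 + 106*(5/4)) = -6*(4770 + 265/2) = -6*9805/2 = -29415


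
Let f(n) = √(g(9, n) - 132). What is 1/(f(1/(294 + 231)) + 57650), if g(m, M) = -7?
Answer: 57650/3323522639 - I*√139/3323522639 ≈ 1.7346e-5 - 3.5474e-9*I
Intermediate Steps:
f(n) = I*√139 (f(n) = √(-7 - 132) = √(-139) = I*√139)
1/(f(1/(294 + 231)) + 57650) = 1/(I*√139 + 57650) = 1/(57650 + I*√139)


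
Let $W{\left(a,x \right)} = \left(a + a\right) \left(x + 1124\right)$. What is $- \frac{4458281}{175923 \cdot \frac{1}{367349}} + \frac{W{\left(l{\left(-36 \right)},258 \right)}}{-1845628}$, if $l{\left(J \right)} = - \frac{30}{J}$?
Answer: $- \frac{1511334076524816821}{162344207322} \approx -9.3094 \cdot 10^{6}$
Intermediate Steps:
$W{\left(a,x \right)} = 2 a \left(1124 + x\right)$
$- \frac{4458281}{175923 \cdot \frac{1}{367349}} + \frac{W{\left(l{\left(-36 \right)},258 \right)}}{-1845628} = - \frac{4458281}{175923 \cdot \frac{1}{367349}} + \frac{2 \left(- \frac{30}{-36}\right) \left(1124 + 258\right)}{-1845628} = - \frac{4458281}{175923 \cdot \frac{1}{367349}} + 2 \left(\left(-30\right) \left(- \frac{1}{36}\right)\right) 1382 \left(- \frac{1}{1845628}\right) = - \frac{4458281}{\frac{175923}{367349}} + 2 \cdot \frac{5}{6} \cdot 1382 \left(- \frac{1}{1845628}\right) = \left(-4458281\right) \frac{367349}{175923} + \frac{6910}{3} \left(- \frac{1}{1845628}\right) = - \frac{1637745067069}{175923} - \frac{3455}{2768442} = - \frac{1511334076524816821}{162344207322}$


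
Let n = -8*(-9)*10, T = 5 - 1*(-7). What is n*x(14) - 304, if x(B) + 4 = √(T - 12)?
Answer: -3184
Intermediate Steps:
T = 12 (T = 5 + 7 = 12)
x(B) = -4 (x(B) = -4 + √(12 - 12) = -4 + √0 = -4 + 0 = -4)
n = 720 (n = 72*10 = 720)
n*x(14) - 304 = 720*(-4) - 304 = -2880 - 304 = -3184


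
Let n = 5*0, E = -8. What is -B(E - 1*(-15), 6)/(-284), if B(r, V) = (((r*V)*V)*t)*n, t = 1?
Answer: 0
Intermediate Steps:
n = 0
B(r, V) = 0 (B(r, V) = (((r*V)*V)*1)*0 = (((V*r)*V)*1)*0 = ((r*V²)*1)*0 = (r*V²)*0 = 0)
-B(E - 1*(-15), 6)/(-284) = -0/(-284) = -0*(-1)/284 = -1*0 = 0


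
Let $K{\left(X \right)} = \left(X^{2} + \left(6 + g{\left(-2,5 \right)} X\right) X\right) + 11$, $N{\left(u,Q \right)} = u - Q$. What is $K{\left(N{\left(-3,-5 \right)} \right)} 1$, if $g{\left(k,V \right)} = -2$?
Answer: $19$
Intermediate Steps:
$K{\left(X \right)} = 11 + X^{2} + X \left(6 - 2 X\right)$ ($K{\left(X \right)} = \left(X^{2} + \left(6 - 2 X\right) X\right) + 11 = \left(X^{2} + X \left(6 - 2 X\right)\right) + 11 = 11 + X^{2} + X \left(6 - 2 X\right)$)
$K{\left(N{\left(-3,-5 \right)} \right)} 1 = \left(11 - \left(-3 - -5\right)^{2} + 6 \left(-3 - -5\right)\right) 1 = \left(11 - \left(-3 + 5\right)^{2} + 6 \left(-3 + 5\right)\right) 1 = \left(11 - 2^{2} + 6 \cdot 2\right) 1 = \left(11 - 4 + 12\right) 1 = 19 \cdot 1 = 19$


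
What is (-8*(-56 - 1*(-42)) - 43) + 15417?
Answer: 15486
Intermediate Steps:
(-8*(-56 - 1*(-42)) - 43) + 15417 = (-8*(-56 + 42) - 43) + 15417 = (-8*(-14) - 43) + 15417 = (112 - 43) + 15417 = 69 + 15417 = 15486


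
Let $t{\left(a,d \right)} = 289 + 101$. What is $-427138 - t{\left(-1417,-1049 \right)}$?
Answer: $-427528$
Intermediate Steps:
$t{\left(a,d \right)} = 390$
$-427138 - t{\left(-1417,-1049 \right)} = -427138 - 390 = -427528$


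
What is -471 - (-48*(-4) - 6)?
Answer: -657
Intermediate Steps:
-471 - (-48*(-4) - 6) = -471 - (-8*(-24) - 6) = -471 - (192 - 6) = -471 - 1*186 = -471 - 186 = -657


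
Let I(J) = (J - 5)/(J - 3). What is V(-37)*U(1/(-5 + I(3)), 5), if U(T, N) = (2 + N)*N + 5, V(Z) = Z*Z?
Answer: 54760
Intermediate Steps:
V(Z) = Z²
I(J) = (-5 + J)/(-3 + J)
U(T, N) = 5 + N*(2 + N) (U(T, N) = N*(2 + N) + 5 = 5 + N*(2 + N))
V(-37)*U(1/(-5 + I(3)), 5) = (-37)²*(5 + 5² + 2*5) = 1369*(5 + 25 + 10) = 1369*40 = 54760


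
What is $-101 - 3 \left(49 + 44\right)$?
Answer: $-380$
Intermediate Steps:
$-101 - 3 \left(49 + 44\right) = -101 - 279 = -380$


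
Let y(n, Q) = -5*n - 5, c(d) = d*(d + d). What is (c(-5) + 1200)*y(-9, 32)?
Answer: 50000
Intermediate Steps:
c(d) = 2*d² (c(d) = d*(2*d) = 2*d²)
y(n, Q) = -5 - 5*n
(c(-5) + 1200)*y(-9, 32) = (2*(-5)² + 1200)*(-5 - 5*(-9)) = (2*25 + 1200)*(-5 + 45) = (50 + 1200)*40 = 1250*40 = 50000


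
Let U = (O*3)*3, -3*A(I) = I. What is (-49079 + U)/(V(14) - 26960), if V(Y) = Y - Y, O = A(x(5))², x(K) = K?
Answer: 24527/13480 ≈ 1.8195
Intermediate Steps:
A(I) = -I/3
O = 25/9 (O = (-⅓*5)² = (-5/3)² = 25/9 ≈ 2.7778)
V(Y) = 0
U = 25 (U = ((25/9)*3)*3 = (25/3)*3 = 25)
(-49079 + U)/(V(14) - 26960) = (-49079 + 25)/(0 - 26960) = -49054/(-26960) = -49054*(-1/26960) = 24527/13480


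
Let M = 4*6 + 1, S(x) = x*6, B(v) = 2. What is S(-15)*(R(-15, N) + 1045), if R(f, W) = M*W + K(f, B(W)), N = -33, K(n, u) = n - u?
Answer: -18270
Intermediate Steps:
S(x) = 6*x
M = 25 (M = 24 + 1 = 25)
R(f, W) = -2 + f + 25*W (R(f, W) = 25*W + (f - 1*2) = 25*W + (f - 2) = 25*W + (-2 + f) = -2 + f + 25*W)
S(-15)*(R(-15, N) + 1045) = (6*(-15))*((-2 - 15 + 25*(-33)) + 1045) = -90*((-2 - 15 - 825) + 1045) = -90*(-842 + 1045) = -90*203 = -18270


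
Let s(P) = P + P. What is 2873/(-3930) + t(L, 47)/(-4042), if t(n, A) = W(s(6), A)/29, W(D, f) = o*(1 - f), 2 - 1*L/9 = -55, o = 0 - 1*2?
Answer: -168564437/230333370 ≈ -0.73183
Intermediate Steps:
o = -2 (o = 0 - 2 = -2)
L = 513 (L = 18 - 9*(-55) = 18 + 495 = 513)
s(P) = 2*P
W(D, f) = -2 + 2*f (W(D, f) = -2*(1 - f) = -2 + 2*f)
t(n, A) = -2/29 + 2*A/29 (t(n, A) = (-2 + 2*A)/29 = (-2 + 2*A)*(1/29) = -2/29 + 2*A/29)
2873/(-3930) + t(L, 47)/(-4042) = 2873/(-3930) + (-2/29 + (2/29)*47)/(-4042) = 2873*(-1/3930) + (-2/29 + 94/29)*(-1/4042) = -2873/3930 + (92/29)*(-1/4042) = -2873/3930 - 46/58609 = -168564437/230333370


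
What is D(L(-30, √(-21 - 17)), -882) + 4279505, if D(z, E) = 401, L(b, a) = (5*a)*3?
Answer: 4279906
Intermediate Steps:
L(b, a) = 15*a
D(L(-30, √(-21 - 17)), -882) + 4279505 = 401 + 4279505 = 4279906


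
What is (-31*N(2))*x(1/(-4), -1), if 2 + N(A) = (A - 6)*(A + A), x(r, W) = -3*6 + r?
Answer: -20367/2 ≈ -10184.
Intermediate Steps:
x(r, W) = -18 + r
N(A) = -2 + 2*A*(-6 + A) (N(A) = -2 + (A - 6)*(A + A) = -2 + (-6 + A)*(2*A) = -2 + 2*A*(-6 + A))
(-31*N(2))*x(1/(-4), -1) = (-31*(-2 - 12*2 + 2*2²))*(-18 + 1/(-4)) = (-31*(-2 - 24 + 2*4))*(-18 - ¼) = -31*(-2 - 24 + 8)*(-73/4) = -31*(-18)*(-73/4) = 558*(-73/4) = -20367/2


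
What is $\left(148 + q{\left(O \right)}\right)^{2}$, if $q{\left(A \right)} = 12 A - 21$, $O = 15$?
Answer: $94249$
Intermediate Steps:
$q{\left(A \right)} = -21 + 12 A$
$\left(148 + q{\left(O \right)}\right)^{2} = \left(148 + \left(-21 + 12 \cdot 15\right)\right)^{2} = \left(148 + \left(-21 + 180\right)\right)^{2} = \left(148 + 159\right)^{2} = 307^{2} = 94249$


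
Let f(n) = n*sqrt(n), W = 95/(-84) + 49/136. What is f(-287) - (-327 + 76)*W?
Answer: -552451/2856 - 287*I*sqrt(287) ≈ -193.44 - 4862.1*I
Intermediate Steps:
W = -2201/2856 (W = 95*(-1/84) + 49*(1/136) = -95/84 + 49/136 = -2201/2856 ≈ -0.77066)
f(n) = n**(3/2)
f(-287) - (-327 + 76)*W = (-287)**(3/2) - (-327 + 76)*(-2201)/2856 = -287*I*sqrt(287) - (-251)*(-2201)/2856 = -287*I*sqrt(287) - 1*552451/2856 = -287*I*sqrt(287) - 552451/2856 = -552451/2856 - 287*I*sqrt(287)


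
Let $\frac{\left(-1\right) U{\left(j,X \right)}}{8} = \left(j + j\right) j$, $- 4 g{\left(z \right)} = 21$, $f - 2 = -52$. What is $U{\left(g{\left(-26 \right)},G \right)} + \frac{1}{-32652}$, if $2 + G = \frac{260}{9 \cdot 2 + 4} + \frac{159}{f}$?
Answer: $- \frac{14399533}{32652} \approx -441.0$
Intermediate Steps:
$f = -50$ ($f = 2 - 52 = -50$)
$g{\left(z \right)} = - \frac{21}{4}$ ($g{\left(z \right)} = \left(- \frac{1}{4}\right) 21 = - \frac{21}{4}$)
$G = \frac{3651}{550}$ ($G = -2 + \left(\frac{260}{9 \cdot 2 + 4} + \frac{159}{-50}\right) = -2 + \left(\frac{260}{18 + 4} + 159 \left(- \frac{1}{50}\right)\right) = -2 - \left(\frac{159}{50} - \frac{260}{22}\right) = -2 + \left(260 \cdot \frac{1}{22} - \frac{159}{50}\right) = -2 + \left(\frac{130}{11} - \frac{159}{50}\right) = -2 + \frac{4751}{550} = \frac{3651}{550} \approx 6.6382$)
$U{\left(j,X \right)} = - 16 j^{2}$ ($U{\left(j,X \right)} = - 8 \left(j + j\right) j = - 8 \cdot 2 j j = - 8 \cdot 2 j^{2} = - 16 j^{2}$)
$U{\left(g{\left(-26 \right)},G \right)} + \frac{1}{-32652} = - 16 \left(- \frac{21}{4}\right)^{2} + \frac{1}{-32652} = \left(-16\right) \frac{441}{16} - \frac{1}{32652} = -441 - \frac{1}{32652} = - \frac{14399533}{32652}$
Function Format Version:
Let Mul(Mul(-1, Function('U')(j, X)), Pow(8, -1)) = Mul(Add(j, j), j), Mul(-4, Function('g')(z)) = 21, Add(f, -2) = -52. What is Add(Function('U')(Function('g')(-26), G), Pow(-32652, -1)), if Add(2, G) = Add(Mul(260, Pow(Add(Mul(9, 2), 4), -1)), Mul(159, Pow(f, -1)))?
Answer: Rational(-14399533, 32652) ≈ -441.00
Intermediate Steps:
f = -50 (f = Add(2, -52) = -50)
Function('g')(z) = Rational(-21, 4) (Function('g')(z) = Mul(Rational(-1, 4), 21) = Rational(-21, 4))
G = Rational(3651, 550) (G = Add(-2, Add(Mul(260, Pow(Add(Mul(9, 2), 4), -1)), Mul(159, Pow(-50, -1)))) = Add(-2, Add(Mul(260, Pow(Add(18, 4), -1)), Mul(159, Rational(-1, 50)))) = Add(-2, Add(Mul(260, Pow(22, -1)), Rational(-159, 50))) = Add(-2, Add(Mul(260, Rational(1, 22)), Rational(-159, 50))) = Add(-2, Add(Rational(130, 11), Rational(-159, 50))) = Add(-2, Rational(4751, 550)) = Rational(3651, 550) ≈ 6.6382)
Function('U')(j, X) = Mul(-16, Pow(j, 2)) (Function('U')(j, X) = Mul(-8, Mul(Add(j, j), j)) = Mul(-8, Mul(Mul(2, j), j)) = Mul(-8, Mul(2, Pow(j, 2))) = Mul(-16, Pow(j, 2)))
Add(Function('U')(Function('g')(-26), G), Pow(-32652, -1)) = Add(Mul(-16, Pow(Rational(-21, 4), 2)), Pow(-32652, -1)) = Add(Mul(-16, Rational(441, 16)), Rational(-1, 32652)) = Add(-441, Rational(-1, 32652)) = Rational(-14399533, 32652)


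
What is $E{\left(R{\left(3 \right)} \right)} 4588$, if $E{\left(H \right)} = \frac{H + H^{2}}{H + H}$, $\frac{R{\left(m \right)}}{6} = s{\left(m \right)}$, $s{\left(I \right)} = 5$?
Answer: $71114$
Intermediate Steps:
$R{\left(m \right)} = 30$ ($R{\left(m \right)} = 6 \cdot 5 = 30$)
$E{\left(H \right)} = \frac{H + H^{2}}{2 H}$
$E{\left(R{\left(3 \right)} \right)} 4588 = \left(\frac{1}{2} + \frac{1}{2} \cdot 30\right) 4588 = \left(\frac{1}{2} + 15\right) 4588 = \frac{31}{2} \cdot 4588 = 71114$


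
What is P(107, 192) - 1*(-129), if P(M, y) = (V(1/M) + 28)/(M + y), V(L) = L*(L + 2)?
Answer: 441920166/3423251 ≈ 129.09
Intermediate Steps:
V(L) = L*(2 + L)
P(M, y) = (28 + (2 + 1/M)/M)/(M + y) (P(M, y) = ((2 + 1/M)/M + 28)/(M + y) = (28 + (2 + 1/M)/M)/(M + y))
P(107, 192) - 1*(-129) = (1 + 2*107 + 28*107²)/(107²*(107 + 192)) - 1*(-129) = (1/11449)*(1 + 214 + 28*11449)/299 + 129 = (1/11449)*(1/299)*(1 + 214 + 320572) + 129 = (1/11449)*(1/299)*320787 + 129 = 320787/3423251 + 129 = 441920166/3423251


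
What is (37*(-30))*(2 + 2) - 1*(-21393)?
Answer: 16953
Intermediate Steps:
(37*(-30))*(2 + 2) - 1*(-21393) = -1110*4 + 21393 = -4440 + 21393 = 16953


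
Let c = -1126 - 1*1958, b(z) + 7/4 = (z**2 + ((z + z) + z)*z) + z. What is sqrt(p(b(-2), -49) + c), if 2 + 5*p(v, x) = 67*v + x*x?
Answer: I*sqrt(244005)/10 ≈ 49.397*I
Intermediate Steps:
b(z) = -7/4 + z + 4*z**2 (b(z) = -7/4 + ((z**2 + ((z + z) + z)*z) + z) = -7/4 + ((z**2 + (2*z + z)*z) + z) = -7/4 + ((z**2 + (3*z)*z) + z) = -7/4 + ((z**2 + 3*z**2) + z) = -7/4 + (4*z**2 + z) = -7/4 + (z + 4*z**2) = -7/4 + z + 4*z**2)
c = -3084 (c = -1126 - 1958 = -3084)
p(v, x) = -2/5 + x**2/5 + 67*v/5 (p(v, x) = -2/5 + (67*v + x*x)/5 = -2/5 + (67*v + x**2)/5 = -2/5 + (x**2 + 67*v)/5 = -2/5 + (x**2/5 + 67*v/5) = -2/5 + x**2/5 + 67*v/5)
sqrt(p(b(-2), -49) + c) = sqrt((-2/5 + (1/5)*(-49)**2 + 67*(-7/4 - 2 + 4*(-2)**2)/5) - 3084) = sqrt((-2/5 + (1/5)*2401 + 67*(-7/4 - 2 + 4*4)/5) - 3084) = sqrt((-2/5 + 2401/5 + 67*(-7/4 - 2 + 16)/5) - 3084) = sqrt((-2/5 + 2401/5 + (67/5)*(49/4)) - 3084) = sqrt((-2/5 + 2401/5 + 3283/20) - 3084) = sqrt(12879/20 - 3084) = sqrt(-48801/20) = I*sqrt(244005)/10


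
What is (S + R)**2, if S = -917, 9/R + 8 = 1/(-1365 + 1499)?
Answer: 11937092049/14161 ≈ 8.4296e+5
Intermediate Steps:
R = -134/119 (R = 9/(-8 + 1/(-1365 + 1499)) = 9/(-8 + 1/134) = 9/(-1071/134) = 9*(-134/1071) = -134/119 ≈ -1.1261)
(S + R)**2 = (-917 - 134/119)**2 = (-109257/119)**2 = 11937092049/14161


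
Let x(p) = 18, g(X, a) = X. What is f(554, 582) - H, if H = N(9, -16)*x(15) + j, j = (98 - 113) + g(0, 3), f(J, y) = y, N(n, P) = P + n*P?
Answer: 3477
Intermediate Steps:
N(n, P) = P + P*n
j = -15 (j = (98 - 113) + 0 = -15 + 0 = -15)
H = -2895 (H = -16*(1 + 9)*18 - 15 = -16*10*18 - 15 = -160*18 - 15 = -2880 - 15 = -2895)
f(554, 582) - H = 582 - 1*(-2895) = 582 + 2895 = 3477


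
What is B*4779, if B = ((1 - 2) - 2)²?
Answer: 43011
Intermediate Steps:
B = 9 (B = (-1 - 2)² = (-3)² = 9)
B*4779 = 9*4779 = 43011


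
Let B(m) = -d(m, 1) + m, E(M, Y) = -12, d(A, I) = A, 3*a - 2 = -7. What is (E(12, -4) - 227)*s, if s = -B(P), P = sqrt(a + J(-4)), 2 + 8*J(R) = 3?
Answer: 0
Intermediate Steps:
a = -5/3 (a = 2/3 + (1/3)*(-7) = 2/3 - 7/3 = -5/3 ≈ -1.6667)
J(R) = 1/8 (J(R) = -1/4 + (1/8)*3 = -1/4 + 3/8 = 1/8)
P = I*sqrt(222)/12 (P = sqrt(-5/3 + 1/8) = sqrt(-37/24) = I*sqrt(222)/12 ≈ 1.2416*I)
B(m) = 0 (B(m) = -m + m = 0)
s = 0 (s = -1*0 = 0)
(E(12, -4) - 227)*s = (-12 - 227)*0 = -239*0 = 0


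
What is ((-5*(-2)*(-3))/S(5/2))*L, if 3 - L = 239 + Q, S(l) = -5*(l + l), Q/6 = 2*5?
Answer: -1776/5 ≈ -355.20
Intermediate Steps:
Q = 60 (Q = 6*(2*5) = 6*10 = 60)
S(l) = -10*l
L = -296 (L = 3 - (239 + 60) = 3 - 1*299 = 3 - 299 = -296)
((-5*(-2)*(-3))/S(5/2))*L = ((-5*(-2)*(-3))/((-50/2)))*(-296) = ((10*(-3))/((-50/2)))*(-296) = -30/((-10*5/2))*(-296) = -30/(-25)*(-296) = -30*(-1/25)*(-296) = (6/5)*(-296) = -1776/5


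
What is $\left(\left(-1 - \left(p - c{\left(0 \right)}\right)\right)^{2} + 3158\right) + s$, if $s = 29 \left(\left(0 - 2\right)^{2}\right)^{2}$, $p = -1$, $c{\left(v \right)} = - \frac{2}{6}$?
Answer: $\frac{32599}{9} \approx 3622.1$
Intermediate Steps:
$c{\left(v \right)} = - \frac{1}{3}$ ($c{\left(v \right)} = \left(-2\right) \frac{1}{6} = - \frac{1}{3}$)
$s = 464$ ($s = 29 \left(\left(-2\right)^{2}\right)^{2} = 29 \cdot 4^{2} = 29 \cdot 16 = 464$)
$\left(\left(-1 - \left(p - c{\left(0 \right)}\right)\right)^{2} + 3158\right) + s = \left(\left(-1 - - \frac{2}{3}\right)^{2} + 3158\right) + 464 = \left(\left(-1 + \left(- \frac{1}{3} + 1\right)\right)^{2} + 3158\right) + 464 = \left(\left(-1 + \frac{2}{3}\right)^{2} + 3158\right) + 464 = \left(\left(- \frac{1}{3}\right)^{2} + 3158\right) + 464 = \left(\frac{1}{9} + 3158\right) + 464 = \frac{28423}{9} + 464 = \frac{32599}{9}$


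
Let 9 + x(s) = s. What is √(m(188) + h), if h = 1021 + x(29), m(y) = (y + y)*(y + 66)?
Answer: √96545 ≈ 310.72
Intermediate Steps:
x(s) = -9 + s
m(y) = 2*y*(66 + y) (m(y) = (2*y)*(66 + y) = 2*y*(66 + y))
h = 1041 (h = 1021 + (-9 + 29) = 1021 + 20 = 1041)
√(m(188) + h) = √(2*188*(66 + 188) + 1041) = √(2*188*254 + 1041) = √(95504 + 1041) = √96545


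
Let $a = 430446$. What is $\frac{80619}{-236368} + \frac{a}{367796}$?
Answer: $\frac{1638461691}{1975800112} \approx 0.82926$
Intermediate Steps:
$\frac{80619}{-236368} + \frac{a}{367796} = \frac{80619}{-236368} + \frac{430446}{367796} = 80619 \left(- \frac{1}{236368}\right) + 430446 \cdot \frac{1}{367796} = - \frac{7329}{21488} + \frac{215223}{183898} = \frac{1638461691}{1975800112}$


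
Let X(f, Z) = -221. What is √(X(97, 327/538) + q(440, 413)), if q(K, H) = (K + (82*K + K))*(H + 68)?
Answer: 31*√18499 ≈ 4216.3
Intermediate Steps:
q(K, H) = 84*K*(68 + H) (q(K, H) = (K + 83*K)*(68 + H) = (84*K)*(68 + H) = 84*K*(68 + H))
√(X(97, 327/538) + q(440, 413)) = √(-221 + 84*440*(68 + 413)) = √(-221 + 84*440*481) = √(-221 + 17777760) = √17777539 = 31*√18499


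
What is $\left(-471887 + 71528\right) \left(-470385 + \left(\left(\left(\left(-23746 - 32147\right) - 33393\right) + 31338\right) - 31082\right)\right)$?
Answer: $223966829985$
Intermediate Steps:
$\left(-471887 + 71528\right) \left(-470385 + \left(\left(\left(\left(-23746 - 32147\right) - 33393\right) + 31338\right) - 31082\right)\right) = - 400359 \left(-470385 + \left(\left(\left(-55893 - 33393\right) + 31338\right) - 31082\right)\right) = - 400359 \left(-470385 + \left(\left(-89286 + 31338\right) - 31082\right)\right) = - 400359 \left(-470385 - 89030\right) = \left(-400359\right) \left(-559415\right) = 223966829985$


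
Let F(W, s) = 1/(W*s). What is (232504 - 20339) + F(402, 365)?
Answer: 31130970451/146730 ≈ 2.1217e+5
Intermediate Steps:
F(W, s) = 1/(W*s)
(232504 - 20339) + F(402, 365) = (232504 - 20339) + 1/(402*365) = 212165 + (1/402)*(1/365) = 212165 + 1/146730 = 31130970451/146730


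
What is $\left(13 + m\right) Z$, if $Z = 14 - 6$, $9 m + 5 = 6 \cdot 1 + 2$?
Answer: $\frac{320}{3} \approx 106.67$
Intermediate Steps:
$m = \frac{1}{3}$ ($m = - \frac{5}{9} + \frac{6 \cdot 1 + 2}{9} = - \frac{5}{9} + \frac{6 + 2}{9} = - \frac{5}{9} + \frac{1}{9} \cdot 8 = - \frac{5}{9} + \frac{8}{9} = \frac{1}{3} \approx 0.33333$)
$Z = 8$ ($Z = 14 - 6 = 8$)
$\left(13 + m\right) Z = \left(13 + \frac{1}{3}\right) 8 = \frac{40}{3} \cdot 8 = \frac{320}{3}$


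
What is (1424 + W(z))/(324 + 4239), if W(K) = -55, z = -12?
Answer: 1369/4563 ≈ 0.30002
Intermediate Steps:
(1424 + W(z))/(324 + 4239) = (1424 - 55)/(324 + 4239) = 1369/4563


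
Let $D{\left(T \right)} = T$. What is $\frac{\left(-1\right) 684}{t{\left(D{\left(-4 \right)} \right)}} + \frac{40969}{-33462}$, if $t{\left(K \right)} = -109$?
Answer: $\frac{18422387}{3647358} \approx 5.0509$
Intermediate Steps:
$\frac{\left(-1\right) 684}{t{\left(D{\left(-4 \right)} \right)}} + \frac{40969}{-33462} = \frac{\left(-1\right) 684}{-109} + \frac{40969}{-33462} = \left(-684\right) \left(- \frac{1}{109}\right) + 40969 \left(- \frac{1}{33462}\right) = \frac{684}{109} - \frac{40969}{33462} = \frac{18422387}{3647358}$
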